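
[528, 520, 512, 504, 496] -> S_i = 528 + -8*i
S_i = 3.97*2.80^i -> [3.97, 11.12, 31.12, 87.15, 244.02]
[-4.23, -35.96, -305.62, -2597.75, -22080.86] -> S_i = -4.23*8.50^i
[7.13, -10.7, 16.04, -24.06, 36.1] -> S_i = 7.13*(-1.50)^i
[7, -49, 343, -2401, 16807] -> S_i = 7*-7^i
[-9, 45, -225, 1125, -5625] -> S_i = -9*-5^i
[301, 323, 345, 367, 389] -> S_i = 301 + 22*i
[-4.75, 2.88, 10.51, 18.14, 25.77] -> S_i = -4.75 + 7.63*i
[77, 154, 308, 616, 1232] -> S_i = 77*2^i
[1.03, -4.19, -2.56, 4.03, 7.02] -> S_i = Random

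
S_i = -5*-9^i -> [-5, 45, -405, 3645, -32805]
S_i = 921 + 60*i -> [921, 981, 1041, 1101, 1161]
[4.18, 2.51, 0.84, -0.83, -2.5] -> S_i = 4.18 + -1.67*i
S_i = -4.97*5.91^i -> [-4.97, -29.37, -173.59, -1025.93, -6063.26]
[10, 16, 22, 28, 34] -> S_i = 10 + 6*i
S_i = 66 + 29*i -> [66, 95, 124, 153, 182]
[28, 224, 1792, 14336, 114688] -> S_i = 28*8^i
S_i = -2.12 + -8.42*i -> [-2.12, -10.54, -18.96, -27.38, -35.8]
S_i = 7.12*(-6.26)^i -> [7.12, -44.57, 279.02, -1746.64, 10933.96]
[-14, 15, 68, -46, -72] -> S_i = Random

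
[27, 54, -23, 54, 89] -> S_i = Random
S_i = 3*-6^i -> [3, -18, 108, -648, 3888]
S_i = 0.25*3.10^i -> [0.25, 0.78, 2.4, 7.45, 23.09]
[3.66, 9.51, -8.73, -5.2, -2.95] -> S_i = Random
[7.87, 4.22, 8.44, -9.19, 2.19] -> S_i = Random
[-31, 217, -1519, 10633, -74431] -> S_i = -31*-7^i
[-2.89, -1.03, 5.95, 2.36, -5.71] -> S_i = Random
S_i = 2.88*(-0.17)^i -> [2.88, -0.49, 0.08, -0.01, 0.0]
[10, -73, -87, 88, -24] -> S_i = Random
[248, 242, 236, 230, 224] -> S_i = 248 + -6*i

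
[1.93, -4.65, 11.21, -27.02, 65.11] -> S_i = 1.93*(-2.41)^i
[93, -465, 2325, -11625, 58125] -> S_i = 93*-5^i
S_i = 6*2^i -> [6, 12, 24, 48, 96]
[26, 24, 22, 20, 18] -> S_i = 26 + -2*i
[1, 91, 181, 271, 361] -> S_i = 1 + 90*i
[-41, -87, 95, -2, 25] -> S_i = Random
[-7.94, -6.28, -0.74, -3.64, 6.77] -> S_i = Random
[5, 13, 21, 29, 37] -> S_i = 5 + 8*i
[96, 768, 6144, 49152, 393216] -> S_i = 96*8^i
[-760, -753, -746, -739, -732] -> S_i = -760 + 7*i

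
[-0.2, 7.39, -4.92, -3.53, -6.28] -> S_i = Random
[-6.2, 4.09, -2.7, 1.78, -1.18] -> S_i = -6.20*(-0.66)^i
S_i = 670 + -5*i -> [670, 665, 660, 655, 650]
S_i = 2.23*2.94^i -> [2.23, 6.56, 19.28, 56.67, 166.61]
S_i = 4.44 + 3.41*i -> [4.44, 7.85, 11.26, 14.67, 18.08]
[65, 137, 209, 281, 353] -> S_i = 65 + 72*i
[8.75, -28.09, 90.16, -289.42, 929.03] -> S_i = 8.75*(-3.21)^i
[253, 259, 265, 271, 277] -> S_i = 253 + 6*i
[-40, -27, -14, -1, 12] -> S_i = -40 + 13*i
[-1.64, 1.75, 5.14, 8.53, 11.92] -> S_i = -1.64 + 3.39*i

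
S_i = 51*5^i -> [51, 255, 1275, 6375, 31875]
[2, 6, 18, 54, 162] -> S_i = 2*3^i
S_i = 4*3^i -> [4, 12, 36, 108, 324]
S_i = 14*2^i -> [14, 28, 56, 112, 224]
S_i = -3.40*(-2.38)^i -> [-3.4, 8.09, -19.26, 45.84, -109.09]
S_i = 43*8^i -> [43, 344, 2752, 22016, 176128]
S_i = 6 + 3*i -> [6, 9, 12, 15, 18]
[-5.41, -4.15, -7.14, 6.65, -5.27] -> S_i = Random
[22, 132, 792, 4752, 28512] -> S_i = 22*6^i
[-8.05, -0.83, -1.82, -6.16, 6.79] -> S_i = Random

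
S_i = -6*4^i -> [-6, -24, -96, -384, -1536]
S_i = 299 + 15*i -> [299, 314, 329, 344, 359]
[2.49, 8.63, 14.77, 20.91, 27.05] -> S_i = 2.49 + 6.14*i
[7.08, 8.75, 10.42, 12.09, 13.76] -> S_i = 7.08 + 1.67*i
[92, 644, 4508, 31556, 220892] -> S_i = 92*7^i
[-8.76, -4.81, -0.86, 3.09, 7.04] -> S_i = -8.76 + 3.95*i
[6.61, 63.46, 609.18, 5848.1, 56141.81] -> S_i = 6.61*9.60^i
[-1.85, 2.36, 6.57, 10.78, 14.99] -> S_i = -1.85 + 4.21*i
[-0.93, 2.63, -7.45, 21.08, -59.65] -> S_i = -0.93*(-2.83)^i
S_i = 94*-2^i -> [94, -188, 376, -752, 1504]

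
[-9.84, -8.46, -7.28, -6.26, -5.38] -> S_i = -9.84*0.86^i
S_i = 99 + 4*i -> [99, 103, 107, 111, 115]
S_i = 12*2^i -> [12, 24, 48, 96, 192]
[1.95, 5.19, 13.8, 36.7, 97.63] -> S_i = 1.95*2.66^i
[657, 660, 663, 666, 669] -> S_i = 657 + 3*i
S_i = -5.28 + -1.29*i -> [-5.28, -6.57, -7.86, -9.15, -10.44]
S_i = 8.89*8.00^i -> [8.89, 71.12, 568.96, 4551.68, 36413.44]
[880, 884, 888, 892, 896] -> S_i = 880 + 4*i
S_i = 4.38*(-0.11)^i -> [4.38, -0.48, 0.05, -0.01, 0.0]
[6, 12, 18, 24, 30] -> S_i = 6 + 6*i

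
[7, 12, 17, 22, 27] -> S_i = 7 + 5*i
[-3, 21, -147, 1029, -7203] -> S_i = -3*-7^i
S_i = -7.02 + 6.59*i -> [-7.02, -0.43, 6.16, 12.75, 19.34]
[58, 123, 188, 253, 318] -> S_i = 58 + 65*i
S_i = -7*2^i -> [-7, -14, -28, -56, -112]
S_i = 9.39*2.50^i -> [9.39, 23.48, 58.69, 146.72, 366.8]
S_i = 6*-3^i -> [6, -18, 54, -162, 486]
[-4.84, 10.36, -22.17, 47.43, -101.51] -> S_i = -4.84*(-2.14)^i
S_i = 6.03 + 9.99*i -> [6.03, 16.02, 26.01, 36.0, 45.99]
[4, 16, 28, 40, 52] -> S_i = 4 + 12*i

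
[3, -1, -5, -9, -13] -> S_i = 3 + -4*i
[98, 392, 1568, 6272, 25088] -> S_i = 98*4^i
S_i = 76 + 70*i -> [76, 146, 216, 286, 356]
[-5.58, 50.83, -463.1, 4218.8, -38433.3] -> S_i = -5.58*(-9.11)^i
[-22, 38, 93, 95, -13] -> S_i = Random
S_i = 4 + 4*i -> [4, 8, 12, 16, 20]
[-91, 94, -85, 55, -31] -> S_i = Random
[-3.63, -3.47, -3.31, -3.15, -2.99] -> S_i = -3.63 + 0.16*i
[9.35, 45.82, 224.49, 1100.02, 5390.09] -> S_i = 9.35*4.90^i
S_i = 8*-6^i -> [8, -48, 288, -1728, 10368]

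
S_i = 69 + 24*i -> [69, 93, 117, 141, 165]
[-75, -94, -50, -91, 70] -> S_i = Random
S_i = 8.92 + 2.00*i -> [8.92, 10.92, 12.92, 14.92, 16.92]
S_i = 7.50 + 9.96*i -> [7.5, 17.46, 27.42, 37.38, 47.34]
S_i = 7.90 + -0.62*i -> [7.9, 7.28, 6.66, 6.04, 5.42]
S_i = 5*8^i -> [5, 40, 320, 2560, 20480]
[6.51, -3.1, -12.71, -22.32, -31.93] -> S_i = 6.51 + -9.61*i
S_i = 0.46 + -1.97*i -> [0.46, -1.51, -3.48, -5.45, -7.42]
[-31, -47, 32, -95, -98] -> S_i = Random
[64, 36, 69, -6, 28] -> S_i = Random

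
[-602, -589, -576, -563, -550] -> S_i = -602 + 13*i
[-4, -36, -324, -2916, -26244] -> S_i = -4*9^i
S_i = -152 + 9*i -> [-152, -143, -134, -125, -116]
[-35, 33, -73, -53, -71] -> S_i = Random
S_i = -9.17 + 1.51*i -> [-9.17, -7.66, -6.15, -4.64, -3.13]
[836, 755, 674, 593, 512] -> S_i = 836 + -81*i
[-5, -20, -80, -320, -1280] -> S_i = -5*4^i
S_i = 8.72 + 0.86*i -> [8.72, 9.58, 10.44, 11.3, 12.16]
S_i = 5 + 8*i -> [5, 13, 21, 29, 37]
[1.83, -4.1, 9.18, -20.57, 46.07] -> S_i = 1.83*(-2.24)^i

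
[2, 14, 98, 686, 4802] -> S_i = 2*7^i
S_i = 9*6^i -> [9, 54, 324, 1944, 11664]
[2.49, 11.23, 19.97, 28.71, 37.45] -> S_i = 2.49 + 8.74*i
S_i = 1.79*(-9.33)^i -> [1.79, -16.7, 155.82, -1453.78, 13563.74]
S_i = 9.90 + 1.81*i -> [9.9, 11.71, 13.52, 15.33, 17.14]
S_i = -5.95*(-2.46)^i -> [-5.95, 14.64, -36.01, 88.58, -217.9]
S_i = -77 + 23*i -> [-77, -54, -31, -8, 15]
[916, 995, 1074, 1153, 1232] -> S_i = 916 + 79*i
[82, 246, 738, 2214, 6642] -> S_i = 82*3^i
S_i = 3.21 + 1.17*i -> [3.21, 4.38, 5.55, 6.72, 7.89]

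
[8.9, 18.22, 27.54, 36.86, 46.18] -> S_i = 8.90 + 9.32*i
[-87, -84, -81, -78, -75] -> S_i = -87 + 3*i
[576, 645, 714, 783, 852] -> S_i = 576 + 69*i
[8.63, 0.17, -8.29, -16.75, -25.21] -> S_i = 8.63 + -8.46*i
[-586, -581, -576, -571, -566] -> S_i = -586 + 5*i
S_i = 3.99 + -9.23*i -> [3.99, -5.24, -14.47, -23.7, -32.93]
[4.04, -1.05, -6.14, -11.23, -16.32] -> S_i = 4.04 + -5.09*i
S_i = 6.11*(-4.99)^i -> [6.11, -30.49, 152.14, -759.18, 3788.29]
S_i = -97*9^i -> [-97, -873, -7857, -70713, -636417]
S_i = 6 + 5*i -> [6, 11, 16, 21, 26]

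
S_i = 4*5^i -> [4, 20, 100, 500, 2500]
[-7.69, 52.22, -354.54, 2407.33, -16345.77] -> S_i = -7.69*(-6.79)^i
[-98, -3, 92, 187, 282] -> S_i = -98 + 95*i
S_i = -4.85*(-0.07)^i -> [-4.85, 0.34, -0.02, 0.0, -0.0]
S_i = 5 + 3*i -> [5, 8, 11, 14, 17]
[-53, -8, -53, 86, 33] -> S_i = Random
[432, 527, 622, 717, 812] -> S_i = 432 + 95*i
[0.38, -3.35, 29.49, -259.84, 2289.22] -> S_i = 0.38*(-8.81)^i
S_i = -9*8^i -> [-9, -72, -576, -4608, -36864]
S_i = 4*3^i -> [4, 12, 36, 108, 324]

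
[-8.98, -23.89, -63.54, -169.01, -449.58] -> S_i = -8.98*2.66^i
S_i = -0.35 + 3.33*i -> [-0.35, 2.98, 6.31, 9.64, 12.97]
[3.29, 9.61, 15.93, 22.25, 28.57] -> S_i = 3.29 + 6.32*i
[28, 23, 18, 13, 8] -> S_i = 28 + -5*i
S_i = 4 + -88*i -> [4, -84, -172, -260, -348]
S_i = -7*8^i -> [-7, -56, -448, -3584, -28672]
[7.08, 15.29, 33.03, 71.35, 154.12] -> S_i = 7.08*2.16^i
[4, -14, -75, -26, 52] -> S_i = Random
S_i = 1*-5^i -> [1, -5, 25, -125, 625]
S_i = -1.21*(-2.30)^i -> [-1.21, 2.78, -6.4, 14.72, -33.86]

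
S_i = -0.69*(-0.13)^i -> [-0.69, 0.09, -0.01, 0.0, -0.0]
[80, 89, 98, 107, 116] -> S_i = 80 + 9*i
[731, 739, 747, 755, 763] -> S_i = 731 + 8*i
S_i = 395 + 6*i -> [395, 401, 407, 413, 419]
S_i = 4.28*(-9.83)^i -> [4.28, -42.07, 413.57, -4065.41, 39962.98]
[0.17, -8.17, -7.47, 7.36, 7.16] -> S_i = Random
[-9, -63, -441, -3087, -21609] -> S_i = -9*7^i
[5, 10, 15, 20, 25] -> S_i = 5 + 5*i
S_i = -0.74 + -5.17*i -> [-0.74, -5.91, -11.08, -16.25, -21.42]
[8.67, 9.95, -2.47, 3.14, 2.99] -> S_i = Random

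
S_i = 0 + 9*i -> [0, 9, 18, 27, 36]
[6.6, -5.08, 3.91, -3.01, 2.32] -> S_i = 6.60*(-0.77)^i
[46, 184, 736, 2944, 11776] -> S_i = 46*4^i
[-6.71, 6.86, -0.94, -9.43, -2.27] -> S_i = Random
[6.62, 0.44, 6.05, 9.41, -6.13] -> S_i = Random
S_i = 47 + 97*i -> [47, 144, 241, 338, 435]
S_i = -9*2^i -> [-9, -18, -36, -72, -144]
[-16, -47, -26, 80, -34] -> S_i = Random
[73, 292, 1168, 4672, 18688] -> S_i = 73*4^i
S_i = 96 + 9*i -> [96, 105, 114, 123, 132]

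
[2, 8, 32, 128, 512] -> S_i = 2*4^i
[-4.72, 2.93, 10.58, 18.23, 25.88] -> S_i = -4.72 + 7.65*i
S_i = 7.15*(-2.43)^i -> [7.15, -17.37, 42.22, -102.59, 249.31]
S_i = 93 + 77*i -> [93, 170, 247, 324, 401]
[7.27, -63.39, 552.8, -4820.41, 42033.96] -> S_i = 7.27*(-8.72)^i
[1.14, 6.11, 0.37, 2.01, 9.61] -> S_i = Random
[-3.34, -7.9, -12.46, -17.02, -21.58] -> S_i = -3.34 + -4.56*i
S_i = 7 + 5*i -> [7, 12, 17, 22, 27]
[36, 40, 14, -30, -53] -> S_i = Random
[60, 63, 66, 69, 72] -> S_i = 60 + 3*i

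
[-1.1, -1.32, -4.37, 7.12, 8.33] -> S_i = Random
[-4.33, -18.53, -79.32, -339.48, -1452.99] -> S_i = -4.33*4.28^i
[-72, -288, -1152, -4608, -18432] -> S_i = -72*4^i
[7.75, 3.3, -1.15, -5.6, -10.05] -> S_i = 7.75 + -4.45*i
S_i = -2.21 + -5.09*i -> [-2.21, -7.3, -12.39, -17.48, -22.57]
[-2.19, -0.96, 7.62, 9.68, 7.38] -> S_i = Random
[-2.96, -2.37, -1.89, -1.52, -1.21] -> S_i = -2.96*0.80^i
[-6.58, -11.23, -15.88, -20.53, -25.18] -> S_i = -6.58 + -4.65*i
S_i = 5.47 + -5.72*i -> [5.47, -0.25, -5.97, -11.69, -17.41]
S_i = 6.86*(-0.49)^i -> [6.86, -3.36, 1.65, -0.81, 0.4]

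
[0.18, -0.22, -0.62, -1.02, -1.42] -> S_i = 0.18 + -0.40*i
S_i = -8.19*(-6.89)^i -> [-8.19, 56.43, -388.8, 2678.81, -18456.99]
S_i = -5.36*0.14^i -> [-5.36, -0.75, -0.11, -0.01, -0.0]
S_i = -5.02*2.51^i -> [-5.02, -12.6, -31.63, -79.38, -199.25]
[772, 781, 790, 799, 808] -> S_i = 772 + 9*i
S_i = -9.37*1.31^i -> [-9.37, -12.27, -16.08, -21.06, -27.59]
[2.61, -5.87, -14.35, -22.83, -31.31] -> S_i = 2.61 + -8.48*i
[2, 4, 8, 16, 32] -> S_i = 2*2^i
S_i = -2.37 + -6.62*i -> [-2.37, -8.99, -15.61, -22.23, -28.85]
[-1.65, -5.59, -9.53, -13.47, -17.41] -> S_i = -1.65 + -3.94*i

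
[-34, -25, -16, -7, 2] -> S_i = -34 + 9*i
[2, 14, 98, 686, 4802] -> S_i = 2*7^i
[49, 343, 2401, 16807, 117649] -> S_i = 49*7^i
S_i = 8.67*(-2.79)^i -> [8.67, -24.19, 67.49, -188.29, 525.33]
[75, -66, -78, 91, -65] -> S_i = Random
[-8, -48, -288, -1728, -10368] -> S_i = -8*6^i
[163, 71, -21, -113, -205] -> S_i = 163 + -92*i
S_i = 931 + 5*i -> [931, 936, 941, 946, 951]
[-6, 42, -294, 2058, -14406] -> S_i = -6*-7^i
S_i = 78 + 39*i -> [78, 117, 156, 195, 234]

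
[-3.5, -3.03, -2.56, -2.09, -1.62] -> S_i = -3.50 + 0.47*i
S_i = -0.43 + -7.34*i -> [-0.43, -7.77, -15.11, -22.45, -29.79]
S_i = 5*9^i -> [5, 45, 405, 3645, 32805]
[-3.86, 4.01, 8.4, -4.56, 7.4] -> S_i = Random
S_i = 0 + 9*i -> [0, 9, 18, 27, 36]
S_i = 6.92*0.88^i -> [6.92, 6.09, 5.36, 4.72, 4.15]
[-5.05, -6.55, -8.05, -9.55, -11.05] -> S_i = -5.05 + -1.50*i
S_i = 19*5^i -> [19, 95, 475, 2375, 11875]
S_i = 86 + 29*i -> [86, 115, 144, 173, 202]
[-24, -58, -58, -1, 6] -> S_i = Random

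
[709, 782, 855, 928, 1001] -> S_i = 709 + 73*i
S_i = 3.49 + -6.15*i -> [3.49, -2.66, -8.81, -14.96, -21.11]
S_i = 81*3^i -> [81, 243, 729, 2187, 6561]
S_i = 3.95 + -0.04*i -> [3.95, 3.91, 3.87, 3.83, 3.79]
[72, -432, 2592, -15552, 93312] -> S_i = 72*-6^i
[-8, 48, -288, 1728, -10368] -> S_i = -8*-6^i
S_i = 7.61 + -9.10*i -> [7.61, -1.49, -10.59, -19.69, -28.79]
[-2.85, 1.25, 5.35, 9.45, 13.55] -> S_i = -2.85 + 4.10*i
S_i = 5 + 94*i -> [5, 99, 193, 287, 381]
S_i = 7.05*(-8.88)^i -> [7.05, -62.6, 555.92, -4936.6, 43837.02]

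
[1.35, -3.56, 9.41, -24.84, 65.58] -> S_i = 1.35*(-2.64)^i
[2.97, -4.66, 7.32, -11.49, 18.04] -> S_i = 2.97*(-1.57)^i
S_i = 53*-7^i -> [53, -371, 2597, -18179, 127253]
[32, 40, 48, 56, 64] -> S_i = 32 + 8*i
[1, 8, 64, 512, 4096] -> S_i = 1*8^i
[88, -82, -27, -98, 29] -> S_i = Random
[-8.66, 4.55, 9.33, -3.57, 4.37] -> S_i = Random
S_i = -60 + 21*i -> [-60, -39, -18, 3, 24]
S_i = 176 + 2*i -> [176, 178, 180, 182, 184]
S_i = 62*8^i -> [62, 496, 3968, 31744, 253952]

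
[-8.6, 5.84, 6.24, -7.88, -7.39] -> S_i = Random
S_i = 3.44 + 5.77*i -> [3.44, 9.21, 14.98, 20.75, 26.52]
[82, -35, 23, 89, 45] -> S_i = Random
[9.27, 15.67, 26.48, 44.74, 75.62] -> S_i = 9.27*1.69^i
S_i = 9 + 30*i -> [9, 39, 69, 99, 129]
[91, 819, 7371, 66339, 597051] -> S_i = 91*9^i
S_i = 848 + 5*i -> [848, 853, 858, 863, 868]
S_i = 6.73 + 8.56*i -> [6.73, 15.29, 23.85, 32.41, 40.97]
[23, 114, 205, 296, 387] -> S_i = 23 + 91*i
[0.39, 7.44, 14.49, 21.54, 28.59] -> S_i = 0.39 + 7.05*i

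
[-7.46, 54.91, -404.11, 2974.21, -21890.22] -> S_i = -7.46*(-7.36)^i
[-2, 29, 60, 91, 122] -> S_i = -2 + 31*i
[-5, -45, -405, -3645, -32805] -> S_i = -5*9^i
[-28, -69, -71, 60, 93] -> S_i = Random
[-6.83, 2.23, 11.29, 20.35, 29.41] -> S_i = -6.83 + 9.06*i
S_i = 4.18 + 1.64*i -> [4.18, 5.82, 7.46, 9.1, 10.74]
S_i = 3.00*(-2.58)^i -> [3.0, -7.74, 19.97, -51.52, 132.92]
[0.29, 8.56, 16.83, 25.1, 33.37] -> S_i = 0.29 + 8.27*i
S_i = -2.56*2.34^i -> [-2.56, -5.99, -14.02, -32.8, -76.75]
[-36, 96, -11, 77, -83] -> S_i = Random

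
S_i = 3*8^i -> [3, 24, 192, 1536, 12288]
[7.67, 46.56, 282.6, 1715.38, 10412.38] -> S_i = 7.67*6.07^i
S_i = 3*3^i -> [3, 9, 27, 81, 243]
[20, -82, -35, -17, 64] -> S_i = Random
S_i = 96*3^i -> [96, 288, 864, 2592, 7776]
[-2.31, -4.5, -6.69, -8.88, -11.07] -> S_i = -2.31 + -2.19*i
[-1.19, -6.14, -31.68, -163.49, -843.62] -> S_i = -1.19*5.16^i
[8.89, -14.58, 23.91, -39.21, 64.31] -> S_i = 8.89*(-1.64)^i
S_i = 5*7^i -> [5, 35, 245, 1715, 12005]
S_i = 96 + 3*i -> [96, 99, 102, 105, 108]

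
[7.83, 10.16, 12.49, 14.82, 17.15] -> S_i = 7.83 + 2.33*i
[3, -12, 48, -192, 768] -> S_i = 3*-4^i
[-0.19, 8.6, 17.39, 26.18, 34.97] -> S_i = -0.19 + 8.79*i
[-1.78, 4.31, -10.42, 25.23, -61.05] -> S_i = -1.78*(-2.42)^i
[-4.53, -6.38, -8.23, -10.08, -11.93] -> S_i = -4.53 + -1.85*i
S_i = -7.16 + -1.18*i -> [-7.16, -8.34, -9.52, -10.7, -11.88]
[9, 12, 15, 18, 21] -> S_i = 9 + 3*i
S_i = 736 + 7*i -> [736, 743, 750, 757, 764]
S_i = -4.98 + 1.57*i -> [-4.98, -3.41, -1.84, -0.27, 1.3]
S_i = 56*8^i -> [56, 448, 3584, 28672, 229376]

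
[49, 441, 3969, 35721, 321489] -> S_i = 49*9^i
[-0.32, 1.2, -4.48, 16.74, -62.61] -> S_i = -0.32*(-3.74)^i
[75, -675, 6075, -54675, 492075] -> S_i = 75*-9^i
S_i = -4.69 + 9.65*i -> [-4.69, 4.96, 14.61, 24.26, 33.91]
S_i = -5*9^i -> [-5, -45, -405, -3645, -32805]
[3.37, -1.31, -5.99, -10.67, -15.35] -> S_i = 3.37 + -4.68*i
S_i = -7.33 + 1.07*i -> [-7.33, -6.26, -5.19, -4.12, -3.05]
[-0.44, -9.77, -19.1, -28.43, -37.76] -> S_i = -0.44 + -9.33*i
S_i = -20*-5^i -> [-20, 100, -500, 2500, -12500]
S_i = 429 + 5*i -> [429, 434, 439, 444, 449]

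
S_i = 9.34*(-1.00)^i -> [9.34, -9.34, 9.34, -9.34, 9.34]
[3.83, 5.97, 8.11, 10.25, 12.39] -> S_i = 3.83 + 2.14*i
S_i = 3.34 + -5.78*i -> [3.34, -2.44, -8.22, -14.0, -19.78]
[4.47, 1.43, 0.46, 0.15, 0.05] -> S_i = 4.47*0.32^i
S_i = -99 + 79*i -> [-99, -20, 59, 138, 217]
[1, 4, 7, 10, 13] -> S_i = 1 + 3*i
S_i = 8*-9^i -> [8, -72, 648, -5832, 52488]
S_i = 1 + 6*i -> [1, 7, 13, 19, 25]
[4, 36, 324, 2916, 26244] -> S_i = 4*9^i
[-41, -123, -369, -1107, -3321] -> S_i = -41*3^i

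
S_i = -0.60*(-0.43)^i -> [-0.6, 0.26, -0.11, 0.05, -0.02]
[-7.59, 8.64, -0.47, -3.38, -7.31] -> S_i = Random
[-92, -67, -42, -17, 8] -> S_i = -92 + 25*i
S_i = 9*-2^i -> [9, -18, 36, -72, 144]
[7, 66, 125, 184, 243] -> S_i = 7 + 59*i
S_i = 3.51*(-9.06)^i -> [3.51, -31.8, 288.11, -2610.31, 23649.39]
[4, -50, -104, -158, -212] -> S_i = 4 + -54*i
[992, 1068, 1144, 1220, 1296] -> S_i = 992 + 76*i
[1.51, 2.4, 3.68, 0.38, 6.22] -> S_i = Random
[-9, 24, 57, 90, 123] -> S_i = -9 + 33*i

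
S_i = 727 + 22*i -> [727, 749, 771, 793, 815]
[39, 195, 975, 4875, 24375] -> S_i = 39*5^i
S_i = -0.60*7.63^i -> [-0.6, -4.58, -34.93, -266.52, -2033.52]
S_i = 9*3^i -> [9, 27, 81, 243, 729]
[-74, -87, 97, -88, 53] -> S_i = Random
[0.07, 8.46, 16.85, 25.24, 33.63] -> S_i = 0.07 + 8.39*i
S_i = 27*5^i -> [27, 135, 675, 3375, 16875]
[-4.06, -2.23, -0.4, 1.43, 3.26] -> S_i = -4.06 + 1.83*i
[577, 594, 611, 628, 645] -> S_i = 577 + 17*i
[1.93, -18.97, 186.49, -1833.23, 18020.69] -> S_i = 1.93*(-9.83)^i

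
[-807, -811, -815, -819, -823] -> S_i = -807 + -4*i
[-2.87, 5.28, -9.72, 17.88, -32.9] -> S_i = -2.87*(-1.84)^i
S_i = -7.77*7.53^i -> [-7.77, -58.51, -440.57, -3317.46, -24980.49]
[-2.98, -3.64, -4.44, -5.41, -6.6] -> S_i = -2.98*1.22^i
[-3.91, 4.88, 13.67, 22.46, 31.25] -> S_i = -3.91 + 8.79*i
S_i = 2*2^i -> [2, 4, 8, 16, 32]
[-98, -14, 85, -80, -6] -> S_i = Random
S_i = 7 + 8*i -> [7, 15, 23, 31, 39]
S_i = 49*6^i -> [49, 294, 1764, 10584, 63504]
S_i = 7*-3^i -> [7, -21, 63, -189, 567]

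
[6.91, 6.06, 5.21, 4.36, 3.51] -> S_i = 6.91 + -0.85*i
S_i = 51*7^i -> [51, 357, 2499, 17493, 122451]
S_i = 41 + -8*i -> [41, 33, 25, 17, 9]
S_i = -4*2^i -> [-4, -8, -16, -32, -64]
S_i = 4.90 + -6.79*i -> [4.9, -1.89, -8.68, -15.47, -22.26]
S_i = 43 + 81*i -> [43, 124, 205, 286, 367]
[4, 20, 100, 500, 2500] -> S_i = 4*5^i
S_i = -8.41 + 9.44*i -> [-8.41, 1.03, 10.47, 19.91, 29.35]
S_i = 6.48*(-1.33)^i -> [6.48, -8.62, 11.46, -15.25, 20.28]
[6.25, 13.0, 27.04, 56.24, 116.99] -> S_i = 6.25*2.08^i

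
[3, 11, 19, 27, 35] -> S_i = 3 + 8*i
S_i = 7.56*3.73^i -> [7.56, 28.2, 105.18, 392.33, 1463.38]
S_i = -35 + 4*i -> [-35, -31, -27, -23, -19]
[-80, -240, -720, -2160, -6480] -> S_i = -80*3^i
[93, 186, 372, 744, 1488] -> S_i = 93*2^i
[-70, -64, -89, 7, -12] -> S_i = Random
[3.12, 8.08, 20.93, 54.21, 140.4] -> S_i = 3.12*2.59^i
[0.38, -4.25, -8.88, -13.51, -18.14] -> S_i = 0.38 + -4.63*i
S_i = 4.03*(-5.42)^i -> [4.03, -21.84, 118.39, -641.66, 3477.78]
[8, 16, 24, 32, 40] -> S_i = 8 + 8*i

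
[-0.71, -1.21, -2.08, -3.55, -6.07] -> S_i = -0.71*1.71^i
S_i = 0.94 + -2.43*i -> [0.94, -1.49, -3.92, -6.35, -8.78]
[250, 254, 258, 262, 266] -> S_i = 250 + 4*i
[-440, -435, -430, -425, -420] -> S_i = -440 + 5*i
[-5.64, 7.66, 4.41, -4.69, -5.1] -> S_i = Random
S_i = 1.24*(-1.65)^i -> [1.24, -2.05, 3.38, -5.57, 9.19]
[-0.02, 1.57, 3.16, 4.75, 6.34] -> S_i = -0.02 + 1.59*i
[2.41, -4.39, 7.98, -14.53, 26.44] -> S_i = 2.41*(-1.82)^i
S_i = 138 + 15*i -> [138, 153, 168, 183, 198]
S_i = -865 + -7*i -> [-865, -872, -879, -886, -893]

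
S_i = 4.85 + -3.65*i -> [4.85, 1.2, -2.45, -6.1, -9.75]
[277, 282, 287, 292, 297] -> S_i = 277 + 5*i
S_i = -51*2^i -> [-51, -102, -204, -408, -816]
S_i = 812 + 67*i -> [812, 879, 946, 1013, 1080]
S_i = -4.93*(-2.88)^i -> [-4.93, 14.2, -40.89, 117.77, -339.17]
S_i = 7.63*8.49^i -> [7.63, 64.78, 549.97, 4669.26, 39641.98]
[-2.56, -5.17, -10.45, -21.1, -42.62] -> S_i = -2.56*2.02^i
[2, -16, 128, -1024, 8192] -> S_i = 2*-8^i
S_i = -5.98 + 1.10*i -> [-5.98, -4.88, -3.78, -2.68, -1.58]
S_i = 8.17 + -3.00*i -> [8.17, 5.17, 2.17, -0.83, -3.83]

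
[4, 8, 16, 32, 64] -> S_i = 4*2^i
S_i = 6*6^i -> [6, 36, 216, 1296, 7776]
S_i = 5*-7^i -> [5, -35, 245, -1715, 12005]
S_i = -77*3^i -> [-77, -231, -693, -2079, -6237]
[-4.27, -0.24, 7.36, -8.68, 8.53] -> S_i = Random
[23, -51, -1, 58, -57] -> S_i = Random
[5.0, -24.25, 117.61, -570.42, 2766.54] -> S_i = 5.00*(-4.85)^i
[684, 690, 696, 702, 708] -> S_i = 684 + 6*i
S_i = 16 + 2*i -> [16, 18, 20, 22, 24]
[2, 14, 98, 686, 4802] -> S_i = 2*7^i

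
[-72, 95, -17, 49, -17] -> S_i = Random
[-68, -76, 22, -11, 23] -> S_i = Random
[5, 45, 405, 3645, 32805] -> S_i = 5*9^i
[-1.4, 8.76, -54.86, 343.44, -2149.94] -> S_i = -1.40*(-6.26)^i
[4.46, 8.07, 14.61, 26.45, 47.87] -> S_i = 4.46*1.81^i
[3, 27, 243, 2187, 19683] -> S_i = 3*9^i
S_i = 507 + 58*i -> [507, 565, 623, 681, 739]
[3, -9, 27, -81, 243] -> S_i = 3*-3^i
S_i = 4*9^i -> [4, 36, 324, 2916, 26244]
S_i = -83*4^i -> [-83, -332, -1328, -5312, -21248]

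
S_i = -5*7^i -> [-5, -35, -245, -1715, -12005]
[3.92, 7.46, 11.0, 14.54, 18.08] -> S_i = 3.92 + 3.54*i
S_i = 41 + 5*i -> [41, 46, 51, 56, 61]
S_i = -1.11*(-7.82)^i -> [-1.11, 8.68, -67.88, 530.82, -4150.97]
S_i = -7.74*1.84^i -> [-7.74, -14.24, -26.2, -48.22, -88.72]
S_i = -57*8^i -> [-57, -456, -3648, -29184, -233472]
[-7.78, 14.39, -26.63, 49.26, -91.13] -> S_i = -7.78*(-1.85)^i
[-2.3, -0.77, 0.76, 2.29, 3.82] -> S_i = -2.30 + 1.53*i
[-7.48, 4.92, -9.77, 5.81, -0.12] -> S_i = Random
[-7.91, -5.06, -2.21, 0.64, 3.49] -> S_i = -7.91 + 2.85*i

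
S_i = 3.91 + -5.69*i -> [3.91, -1.78, -7.47, -13.16, -18.85]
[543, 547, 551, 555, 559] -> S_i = 543 + 4*i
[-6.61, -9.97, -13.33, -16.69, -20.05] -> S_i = -6.61 + -3.36*i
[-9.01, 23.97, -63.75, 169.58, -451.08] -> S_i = -9.01*(-2.66)^i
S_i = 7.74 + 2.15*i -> [7.74, 9.89, 12.04, 14.19, 16.34]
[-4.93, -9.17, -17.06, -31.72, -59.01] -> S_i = -4.93*1.86^i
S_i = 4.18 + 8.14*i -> [4.18, 12.32, 20.46, 28.6, 36.74]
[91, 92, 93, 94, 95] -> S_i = 91 + 1*i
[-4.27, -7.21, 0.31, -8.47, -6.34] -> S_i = Random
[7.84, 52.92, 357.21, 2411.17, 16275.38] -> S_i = 7.84*6.75^i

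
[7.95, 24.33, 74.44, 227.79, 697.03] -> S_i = 7.95*3.06^i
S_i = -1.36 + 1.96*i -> [-1.36, 0.6, 2.56, 4.52, 6.48]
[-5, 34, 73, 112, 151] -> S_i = -5 + 39*i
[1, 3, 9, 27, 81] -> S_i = 1*3^i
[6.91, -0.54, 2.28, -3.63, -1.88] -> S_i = Random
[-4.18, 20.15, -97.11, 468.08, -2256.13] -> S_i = -4.18*(-4.82)^i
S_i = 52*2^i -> [52, 104, 208, 416, 832]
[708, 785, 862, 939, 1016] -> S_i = 708 + 77*i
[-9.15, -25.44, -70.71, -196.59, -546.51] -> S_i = -9.15*2.78^i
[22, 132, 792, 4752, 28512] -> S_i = 22*6^i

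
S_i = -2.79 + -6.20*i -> [-2.79, -8.99, -15.19, -21.39, -27.59]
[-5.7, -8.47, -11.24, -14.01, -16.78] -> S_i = -5.70 + -2.77*i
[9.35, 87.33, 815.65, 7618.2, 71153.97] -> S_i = 9.35*9.34^i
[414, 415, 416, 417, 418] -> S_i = 414 + 1*i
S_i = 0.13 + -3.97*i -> [0.13, -3.84, -7.81, -11.78, -15.75]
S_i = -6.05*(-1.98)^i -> [-6.05, 11.98, -23.72, 46.96, -92.99]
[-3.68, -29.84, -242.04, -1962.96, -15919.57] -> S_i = -3.68*8.11^i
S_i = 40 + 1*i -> [40, 41, 42, 43, 44]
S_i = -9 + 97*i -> [-9, 88, 185, 282, 379]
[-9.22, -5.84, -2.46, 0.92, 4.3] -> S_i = -9.22 + 3.38*i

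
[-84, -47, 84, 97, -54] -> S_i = Random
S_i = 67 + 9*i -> [67, 76, 85, 94, 103]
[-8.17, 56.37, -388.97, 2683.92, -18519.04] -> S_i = -8.17*(-6.90)^i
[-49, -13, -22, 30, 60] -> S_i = Random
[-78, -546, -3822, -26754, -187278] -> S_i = -78*7^i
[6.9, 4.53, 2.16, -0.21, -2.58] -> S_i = 6.90 + -2.37*i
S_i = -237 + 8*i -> [-237, -229, -221, -213, -205]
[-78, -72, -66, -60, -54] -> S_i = -78 + 6*i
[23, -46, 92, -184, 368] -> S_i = 23*-2^i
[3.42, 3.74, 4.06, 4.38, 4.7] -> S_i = 3.42 + 0.32*i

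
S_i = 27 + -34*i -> [27, -7, -41, -75, -109]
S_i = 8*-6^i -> [8, -48, 288, -1728, 10368]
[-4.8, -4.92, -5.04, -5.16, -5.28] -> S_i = -4.80 + -0.12*i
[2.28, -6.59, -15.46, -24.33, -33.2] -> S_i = 2.28 + -8.87*i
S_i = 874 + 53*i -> [874, 927, 980, 1033, 1086]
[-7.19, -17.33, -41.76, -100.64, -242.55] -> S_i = -7.19*2.41^i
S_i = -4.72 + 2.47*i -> [-4.72, -2.25, 0.22, 2.69, 5.16]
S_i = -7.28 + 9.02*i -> [-7.28, 1.74, 10.76, 19.78, 28.8]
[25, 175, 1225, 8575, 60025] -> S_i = 25*7^i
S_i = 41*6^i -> [41, 246, 1476, 8856, 53136]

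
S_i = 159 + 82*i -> [159, 241, 323, 405, 487]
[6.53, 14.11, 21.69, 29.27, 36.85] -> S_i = 6.53 + 7.58*i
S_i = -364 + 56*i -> [-364, -308, -252, -196, -140]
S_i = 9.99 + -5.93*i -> [9.99, 4.06, -1.87, -7.8, -13.73]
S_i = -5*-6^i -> [-5, 30, -180, 1080, -6480]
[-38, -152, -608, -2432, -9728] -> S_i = -38*4^i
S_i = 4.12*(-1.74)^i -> [4.12, -7.17, 12.47, -21.7, 37.77]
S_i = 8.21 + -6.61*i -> [8.21, 1.6, -5.01, -11.62, -18.23]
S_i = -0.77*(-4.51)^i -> [-0.77, 3.47, -15.66, 70.64, -318.56]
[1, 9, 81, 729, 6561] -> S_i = 1*9^i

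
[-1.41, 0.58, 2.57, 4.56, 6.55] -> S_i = -1.41 + 1.99*i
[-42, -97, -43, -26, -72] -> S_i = Random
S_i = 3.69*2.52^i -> [3.69, 9.3, 23.43, 59.05, 148.81]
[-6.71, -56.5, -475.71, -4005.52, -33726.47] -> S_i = -6.71*8.42^i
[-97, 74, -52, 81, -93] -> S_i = Random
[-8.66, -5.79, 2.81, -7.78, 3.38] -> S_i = Random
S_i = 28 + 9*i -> [28, 37, 46, 55, 64]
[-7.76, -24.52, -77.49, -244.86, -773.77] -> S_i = -7.76*3.16^i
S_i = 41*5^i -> [41, 205, 1025, 5125, 25625]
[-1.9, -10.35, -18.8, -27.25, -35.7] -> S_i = -1.90 + -8.45*i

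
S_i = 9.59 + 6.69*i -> [9.59, 16.28, 22.97, 29.66, 36.35]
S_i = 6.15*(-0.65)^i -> [6.15, -4.0, 2.6, -1.69, 1.1]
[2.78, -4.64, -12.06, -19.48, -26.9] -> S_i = 2.78 + -7.42*i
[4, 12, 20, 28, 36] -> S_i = 4 + 8*i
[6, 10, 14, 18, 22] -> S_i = 6 + 4*i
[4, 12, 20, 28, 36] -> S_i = 4 + 8*i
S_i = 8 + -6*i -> [8, 2, -4, -10, -16]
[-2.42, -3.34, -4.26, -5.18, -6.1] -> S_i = -2.42 + -0.92*i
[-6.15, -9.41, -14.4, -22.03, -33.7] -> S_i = -6.15*1.53^i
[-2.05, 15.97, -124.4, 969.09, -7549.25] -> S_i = -2.05*(-7.79)^i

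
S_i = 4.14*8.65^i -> [4.14, 35.81, 309.77, 2679.47, 23177.4]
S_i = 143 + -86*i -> [143, 57, -29, -115, -201]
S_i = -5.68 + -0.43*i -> [-5.68, -6.11, -6.54, -6.97, -7.4]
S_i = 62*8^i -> [62, 496, 3968, 31744, 253952]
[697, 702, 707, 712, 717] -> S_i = 697 + 5*i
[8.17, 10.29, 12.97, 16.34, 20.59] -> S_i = 8.17*1.26^i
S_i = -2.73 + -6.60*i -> [-2.73, -9.33, -15.93, -22.53, -29.13]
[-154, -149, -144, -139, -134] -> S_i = -154 + 5*i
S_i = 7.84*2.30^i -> [7.84, 18.03, 41.47, 95.39, 219.4]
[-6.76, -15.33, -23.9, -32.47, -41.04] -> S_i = -6.76 + -8.57*i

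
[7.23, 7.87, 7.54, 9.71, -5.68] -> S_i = Random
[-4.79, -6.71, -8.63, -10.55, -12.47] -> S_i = -4.79 + -1.92*i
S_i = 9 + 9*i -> [9, 18, 27, 36, 45]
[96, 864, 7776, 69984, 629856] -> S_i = 96*9^i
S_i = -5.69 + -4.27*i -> [-5.69, -9.96, -14.23, -18.5, -22.77]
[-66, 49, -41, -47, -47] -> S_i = Random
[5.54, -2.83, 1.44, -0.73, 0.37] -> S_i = 5.54*(-0.51)^i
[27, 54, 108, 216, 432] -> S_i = 27*2^i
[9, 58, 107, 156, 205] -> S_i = 9 + 49*i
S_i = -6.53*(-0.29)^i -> [-6.53, 1.89, -0.55, 0.16, -0.05]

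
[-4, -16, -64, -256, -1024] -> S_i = -4*4^i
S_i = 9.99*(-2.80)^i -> [9.99, -27.97, 78.32, -219.3, 614.04]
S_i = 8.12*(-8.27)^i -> [8.12, -67.15, 555.35, -4592.75, 37982.02]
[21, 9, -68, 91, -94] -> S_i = Random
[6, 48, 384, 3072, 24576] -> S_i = 6*8^i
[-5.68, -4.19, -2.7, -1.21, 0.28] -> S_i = -5.68 + 1.49*i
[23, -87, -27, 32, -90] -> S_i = Random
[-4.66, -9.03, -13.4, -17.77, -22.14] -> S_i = -4.66 + -4.37*i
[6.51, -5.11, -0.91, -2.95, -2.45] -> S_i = Random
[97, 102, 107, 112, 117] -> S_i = 97 + 5*i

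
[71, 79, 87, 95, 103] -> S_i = 71 + 8*i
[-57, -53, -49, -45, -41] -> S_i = -57 + 4*i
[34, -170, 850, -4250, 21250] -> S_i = 34*-5^i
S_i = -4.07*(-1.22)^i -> [-4.07, 4.97, -6.06, 7.39, -9.02]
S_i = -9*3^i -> [-9, -27, -81, -243, -729]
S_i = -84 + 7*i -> [-84, -77, -70, -63, -56]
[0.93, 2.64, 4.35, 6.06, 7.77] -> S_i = 0.93 + 1.71*i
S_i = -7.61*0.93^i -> [-7.61, -7.08, -6.58, -6.12, -5.69]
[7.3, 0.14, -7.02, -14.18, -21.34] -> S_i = 7.30 + -7.16*i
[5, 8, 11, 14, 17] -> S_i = 5 + 3*i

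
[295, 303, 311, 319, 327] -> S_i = 295 + 8*i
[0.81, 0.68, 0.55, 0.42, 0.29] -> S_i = 0.81 + -0.13*i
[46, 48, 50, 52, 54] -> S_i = 46 + 2*i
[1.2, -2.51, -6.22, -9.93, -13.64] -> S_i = 1.20 + -3.71*i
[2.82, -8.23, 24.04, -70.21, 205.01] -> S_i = 2.82*(-2.92)^i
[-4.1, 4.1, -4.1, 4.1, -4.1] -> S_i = -4.10*(-1.00)^i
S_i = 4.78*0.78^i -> [4.78, 3.73, 2.91, 2.27, 1.77]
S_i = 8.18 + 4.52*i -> [8.18, 12.7, 17.22, 21.74, 26.26]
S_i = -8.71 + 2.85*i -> [-8.71, -5.86, -3.01, -0.16, 2.69]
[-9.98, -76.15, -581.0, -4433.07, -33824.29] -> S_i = -9.98*7.63^i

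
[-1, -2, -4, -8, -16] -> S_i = -1*2^i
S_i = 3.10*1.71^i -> [3.1, 5.3, 9.06, 15.5, 26.51]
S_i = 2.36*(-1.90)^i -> [2.36, -4.48, 8.52, -16.19, 30.76]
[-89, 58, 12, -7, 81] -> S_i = Random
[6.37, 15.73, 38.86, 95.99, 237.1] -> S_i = 6.37*2.47^i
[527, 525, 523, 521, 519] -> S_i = 527 + -2*i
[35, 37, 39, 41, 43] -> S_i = 35 + 2*i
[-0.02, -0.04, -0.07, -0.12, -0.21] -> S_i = -0.02*1.81^i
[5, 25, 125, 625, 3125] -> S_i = 5*5^i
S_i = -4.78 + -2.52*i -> [-4.78, -7.3, -9.82, -12.34, -14.86]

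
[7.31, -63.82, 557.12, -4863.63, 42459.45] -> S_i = 7.31*(-8.73)^i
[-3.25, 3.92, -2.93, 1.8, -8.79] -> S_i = Random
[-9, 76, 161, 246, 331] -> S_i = -9 + 85*i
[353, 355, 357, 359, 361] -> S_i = 353 + 2*i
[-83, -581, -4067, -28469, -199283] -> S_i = -83*7^i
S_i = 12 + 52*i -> [12, 64, 116, 168, 220]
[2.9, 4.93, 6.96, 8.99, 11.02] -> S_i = 2.90 + 2.03*i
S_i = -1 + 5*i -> [-1, 4, 9, 14, 19]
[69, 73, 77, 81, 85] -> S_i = 69 + 4*i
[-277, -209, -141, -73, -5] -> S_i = -277 + 68*i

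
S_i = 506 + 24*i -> [506, 530, 554, 578, 602]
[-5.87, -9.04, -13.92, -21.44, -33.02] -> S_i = -5.87*1.54^i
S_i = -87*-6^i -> [-87, 522, -3132, 18792, -112752]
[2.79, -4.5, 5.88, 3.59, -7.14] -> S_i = Random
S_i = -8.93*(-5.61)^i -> [-8.93, 50.1, -281.05, 1576.67, -8845.1]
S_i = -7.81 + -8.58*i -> [-7.81, -16.39, -24.97, -33.55, -42.13]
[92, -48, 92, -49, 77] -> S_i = Random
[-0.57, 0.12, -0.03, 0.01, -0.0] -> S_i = -0.57*(-0.21)^i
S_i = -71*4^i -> [-71, -284, -1136, -4544, -18176]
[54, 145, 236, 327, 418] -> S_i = 54 + 91*i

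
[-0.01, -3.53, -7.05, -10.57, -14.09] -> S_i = -0.01 + -3.52*i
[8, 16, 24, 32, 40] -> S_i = 8 + 8*i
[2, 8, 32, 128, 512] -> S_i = 2*4^i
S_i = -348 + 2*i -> [-348, -346, -344, -342, -340]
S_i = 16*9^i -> [16, 144, 1296, 11664, 104976]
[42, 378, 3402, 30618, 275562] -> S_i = 42*9^i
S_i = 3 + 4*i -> [3, 7, 11, 15, 19]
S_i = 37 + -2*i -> [37, 35, 33, 31, 29]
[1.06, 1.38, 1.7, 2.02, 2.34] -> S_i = 1.06 + 0.32*i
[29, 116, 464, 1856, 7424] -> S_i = 29*4^i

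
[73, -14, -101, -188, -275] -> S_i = 73 + -87*i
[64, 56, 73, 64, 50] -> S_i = Random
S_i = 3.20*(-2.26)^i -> [3.2, -7.23, 16.34, -36.94, 83.48]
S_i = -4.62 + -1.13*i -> [-4.62, -5.75, -6.88, -8.01, -9.14]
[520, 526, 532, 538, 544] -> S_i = 520 + 6*i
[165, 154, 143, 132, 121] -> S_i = 165 + -11*i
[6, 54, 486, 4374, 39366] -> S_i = 6*9^i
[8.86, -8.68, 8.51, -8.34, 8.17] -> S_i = 8.86*(-0.98)^i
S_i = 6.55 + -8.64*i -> [6.55, -2.09, -10.73, -19.37, -28.01]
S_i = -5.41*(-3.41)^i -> [-5.41, 18.45, -62.91, 214.52, -731.5]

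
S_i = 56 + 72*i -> [56, 128, 200, 272, 344]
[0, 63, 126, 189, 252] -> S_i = 0 + 63*i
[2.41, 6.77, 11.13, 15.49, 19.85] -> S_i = 2.41 + 4.36*i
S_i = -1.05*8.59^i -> [-1.05, -9.02, -77.48, -665.53, -5716.92]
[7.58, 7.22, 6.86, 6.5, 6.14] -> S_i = 7.58 + -0.36*i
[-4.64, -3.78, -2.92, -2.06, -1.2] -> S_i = -4.64 + 0.86*i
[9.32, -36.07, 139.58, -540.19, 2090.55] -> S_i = 9.32*(-3.87)^i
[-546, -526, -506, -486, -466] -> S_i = -546 + 20*i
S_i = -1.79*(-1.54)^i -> [-1.79, 2.76, -4.25, 6.54, -10.07]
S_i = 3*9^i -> [3, 27, 243, 2187, 19683]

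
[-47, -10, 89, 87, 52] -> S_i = Random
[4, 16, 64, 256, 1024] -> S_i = 4*4^i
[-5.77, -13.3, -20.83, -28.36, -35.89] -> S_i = -5.77 + -7.53*i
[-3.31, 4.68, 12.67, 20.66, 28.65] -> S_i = -3.31 + 7.99*i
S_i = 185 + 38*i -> [185, 223, 261, 299, 337]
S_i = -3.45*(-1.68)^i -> [-3.45, 5.8, -9.74, 16.36, -27.48]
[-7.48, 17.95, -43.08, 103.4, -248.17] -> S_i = -7.48*(-2.40)^i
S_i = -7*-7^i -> [-7, 49, -343, 2401, -16807]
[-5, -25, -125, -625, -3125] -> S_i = -5*5^i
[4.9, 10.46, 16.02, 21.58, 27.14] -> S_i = 4.90 + 5.56*i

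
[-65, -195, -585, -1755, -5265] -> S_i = -65*3^i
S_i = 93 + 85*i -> [93, 178, 263, 348, 433]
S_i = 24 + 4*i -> [24, 28, 32, 36, 40]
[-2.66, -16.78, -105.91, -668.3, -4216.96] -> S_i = -2.66*6.31^i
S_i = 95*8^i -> [95, 760, 6080, 48640, 389120]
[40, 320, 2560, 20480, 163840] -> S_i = 40*8^i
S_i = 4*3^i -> [4, 12, 36, 108, 324]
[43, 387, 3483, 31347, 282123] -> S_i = 43*9^i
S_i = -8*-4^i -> [-8, 32, -128, 512, -2048]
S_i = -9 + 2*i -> [-9, -7, -5, -3, -1]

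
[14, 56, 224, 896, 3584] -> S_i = 14*4^i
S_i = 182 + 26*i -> [182, 208, 234, 260, 286]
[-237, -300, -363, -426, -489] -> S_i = -237 + -63*i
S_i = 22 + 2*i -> [22, 24, 26, 28, 30]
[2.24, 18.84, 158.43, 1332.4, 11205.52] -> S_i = 2.24*8.41^i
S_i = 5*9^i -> [5, 45, 405, 3645, 32805]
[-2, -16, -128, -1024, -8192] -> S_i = -2*8^i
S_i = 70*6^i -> [70, 420, 2520, 15120, 90720]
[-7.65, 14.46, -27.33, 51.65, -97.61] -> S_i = -7.65*(-1.89)^i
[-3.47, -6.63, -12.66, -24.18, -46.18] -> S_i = -3.47*1.91^i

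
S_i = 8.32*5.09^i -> [8.32, 42.35, 215.56, 1097.18, 5584.63]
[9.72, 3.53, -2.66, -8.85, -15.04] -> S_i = 9.72 + -6.19*i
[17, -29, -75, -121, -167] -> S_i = 17 + -46*i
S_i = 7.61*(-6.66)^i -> [7.61, -50.68, 337.55, -2248.06, 14972.06]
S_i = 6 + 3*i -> [6, 9, 12, 15, 18]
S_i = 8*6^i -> [8, 48, 288, 1728, 10368]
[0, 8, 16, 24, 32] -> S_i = 0 + 8*i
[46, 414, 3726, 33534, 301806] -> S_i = 46*9^i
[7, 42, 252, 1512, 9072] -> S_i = 7*6^i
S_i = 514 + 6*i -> [514, 520, 526, 532, 538]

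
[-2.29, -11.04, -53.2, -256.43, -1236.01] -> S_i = -2.29*4.82^i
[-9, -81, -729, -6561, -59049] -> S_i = -9*9^i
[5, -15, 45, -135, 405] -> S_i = 5*-3^i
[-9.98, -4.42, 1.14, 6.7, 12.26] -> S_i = -9.98 + 5.56*i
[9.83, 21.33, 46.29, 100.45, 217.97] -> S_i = 9.83*2.17^i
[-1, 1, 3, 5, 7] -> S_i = -1 + 2*i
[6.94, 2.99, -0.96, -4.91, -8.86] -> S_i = 6.94 + -3.95*i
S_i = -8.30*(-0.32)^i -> [-8.3, 2.66, -0.85, 0.27, -0.09]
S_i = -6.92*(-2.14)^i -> [-6.92, 14.81, -31.69, 67.82, -145.13]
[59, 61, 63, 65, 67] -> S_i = 59 + 2*i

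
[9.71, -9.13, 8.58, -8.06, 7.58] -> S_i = 9.71*(-0.94)^i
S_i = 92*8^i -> [92, 736, 5888, 47104, 376832]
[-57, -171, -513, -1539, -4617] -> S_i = -57*3^i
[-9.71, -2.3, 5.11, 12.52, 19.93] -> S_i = -9.71 + 7.41*i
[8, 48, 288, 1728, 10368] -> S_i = 8*6^i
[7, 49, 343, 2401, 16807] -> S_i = 7*7^i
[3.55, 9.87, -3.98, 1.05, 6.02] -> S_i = Random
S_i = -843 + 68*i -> [-843, -775, -707, -639, -571]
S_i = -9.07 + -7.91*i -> [-9.07, -16.98, -24.89, -32.8, -40.71]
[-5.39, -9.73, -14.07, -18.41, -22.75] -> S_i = -5.39 + -4.34*i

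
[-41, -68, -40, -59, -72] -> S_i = Random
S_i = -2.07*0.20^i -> [-2.07, -0.41, -0.08, -0.02, -0.0]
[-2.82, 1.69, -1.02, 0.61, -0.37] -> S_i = -2.82*(-0.60)^i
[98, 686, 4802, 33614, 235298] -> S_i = 98*7^i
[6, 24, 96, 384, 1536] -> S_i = 6*4^i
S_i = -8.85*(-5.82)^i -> [-8.85, 51.51, -299.77, 1744.67, -10153.95]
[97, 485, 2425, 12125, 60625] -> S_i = 97*5^i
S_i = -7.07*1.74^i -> [-7.07, -12.3, -21.41, -37.24, -64.81]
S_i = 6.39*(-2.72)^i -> [6.39, -17.38, 47.28, -128.59, 349.77]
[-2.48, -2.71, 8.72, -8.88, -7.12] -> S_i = Random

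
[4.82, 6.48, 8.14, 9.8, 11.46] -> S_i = 4.82 + 1.66*i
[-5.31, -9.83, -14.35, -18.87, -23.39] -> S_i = -5.31 + -4.52*i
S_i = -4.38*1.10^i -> [-4.38, -4.82, -5.3, -5.83, -6.41]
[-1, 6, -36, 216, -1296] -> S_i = -1*-6^i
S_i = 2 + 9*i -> [2, 11, 20, 29, 38]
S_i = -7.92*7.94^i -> [-7.92, -62.88, -499.31, -3964.48, -31478.0]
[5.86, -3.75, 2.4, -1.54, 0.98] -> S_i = 5.86*(-0.64)^i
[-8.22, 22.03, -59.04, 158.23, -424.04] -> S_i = -8.22*(-2.68)^i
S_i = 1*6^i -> [1, 6, 36, 216, 1296]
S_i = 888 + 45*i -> [888, 933, 978, 1023, 1068]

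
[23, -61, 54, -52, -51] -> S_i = Random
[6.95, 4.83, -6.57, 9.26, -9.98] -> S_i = Random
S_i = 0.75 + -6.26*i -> [0.75, -5.51, -11.77, -18.03, -24.29]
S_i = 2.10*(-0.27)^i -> [2.1, -0.57, 0.15, -0.04, 0.01]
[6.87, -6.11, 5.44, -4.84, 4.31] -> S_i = 6.87*(-0.89)^i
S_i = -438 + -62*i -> [-438, -500, -562, -624, -686]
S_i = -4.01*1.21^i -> [-4.01, -4.85, -5.87, -7.1, -8.6]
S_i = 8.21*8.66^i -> [8.21, 71.1, 615.71, 5332.08, 46175.83]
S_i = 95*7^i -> [95, 665, 4655, 32585, 228095]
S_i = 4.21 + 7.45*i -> [4.21, 11.66, 19.11, 26.56, 34.01]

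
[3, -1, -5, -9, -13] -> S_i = 3 + -4*i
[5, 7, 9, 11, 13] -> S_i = 5 + 2*i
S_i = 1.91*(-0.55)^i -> [1.91, -1.05, 0.58, -0.32, 0.17]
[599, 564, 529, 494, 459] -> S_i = 599 + -35*i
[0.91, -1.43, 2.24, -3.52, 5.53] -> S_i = 0.91*(-1.57)^i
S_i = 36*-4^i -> [36, -144, 576, -2304, 9216]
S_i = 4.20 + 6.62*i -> [4.2, 10.82, 17.44, 24.06, 30.68]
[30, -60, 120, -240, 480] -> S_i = 30*-2^i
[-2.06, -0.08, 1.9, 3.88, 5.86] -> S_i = -2.06 + 1.98*i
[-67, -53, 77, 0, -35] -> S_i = Random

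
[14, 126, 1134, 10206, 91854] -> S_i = 14*9^i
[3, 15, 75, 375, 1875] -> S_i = 3*5^i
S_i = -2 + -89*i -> [-2, -91, -180, -269, -358]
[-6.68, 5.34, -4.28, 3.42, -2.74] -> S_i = -6.68*(-0.80)^i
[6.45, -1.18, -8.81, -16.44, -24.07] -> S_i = 6.45 + -7.63*i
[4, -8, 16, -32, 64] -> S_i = 4*-2^i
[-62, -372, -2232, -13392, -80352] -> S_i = -62*6^i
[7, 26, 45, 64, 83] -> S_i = 7 + 19*i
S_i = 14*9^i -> [14, 126, 1134, 10206, 91854]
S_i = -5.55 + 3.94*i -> [-5.55, -1.61, 2.33, 6.27, 10.21]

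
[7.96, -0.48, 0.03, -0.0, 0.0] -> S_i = 7.96*(-0.06)^i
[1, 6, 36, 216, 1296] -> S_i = 1*6^i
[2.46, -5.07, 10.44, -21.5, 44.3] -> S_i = 2.46*(-2.06)^i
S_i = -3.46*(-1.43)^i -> [-3.46, 4.95, -7.08, 10.12, -14.47]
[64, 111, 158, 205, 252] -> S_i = 64 + 47*i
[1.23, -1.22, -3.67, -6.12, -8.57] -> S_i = 1.23 + -2.45*i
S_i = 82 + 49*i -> [82, 131, 180, 229, 278]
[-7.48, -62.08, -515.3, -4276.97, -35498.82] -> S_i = -7.48*8.30^i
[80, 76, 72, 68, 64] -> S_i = 80 + -4*i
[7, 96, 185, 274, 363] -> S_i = 7 + 89*i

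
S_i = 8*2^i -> [8, 16, 32, 64, 128]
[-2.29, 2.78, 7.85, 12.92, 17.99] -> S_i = -2.29 + 5.07*i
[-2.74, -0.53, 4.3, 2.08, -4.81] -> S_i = Random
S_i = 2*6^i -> [2, 12, 72, 432, 2592]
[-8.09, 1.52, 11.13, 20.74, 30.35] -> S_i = -8.09 + 9.61*i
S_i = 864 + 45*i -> [864, 909, 954, 999, 1044]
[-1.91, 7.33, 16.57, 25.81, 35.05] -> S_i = -1.91 + 9.24*i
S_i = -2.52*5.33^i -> [-2.52, -13.43, -71.59, -381.58, -2033.81]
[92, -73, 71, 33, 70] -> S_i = Random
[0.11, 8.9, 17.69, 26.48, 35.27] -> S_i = 0.11 + 8.79*i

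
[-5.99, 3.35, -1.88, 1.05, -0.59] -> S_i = -5.99*(-0.56)^i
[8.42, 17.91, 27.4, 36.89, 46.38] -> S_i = 8.42 + 9.49*i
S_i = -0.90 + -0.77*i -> [-0.9, -1.67, -2.44, -3.21, -3.98]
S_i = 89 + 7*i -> [89, 96, 103, 110, 117]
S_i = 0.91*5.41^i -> [0.91, 4.92, 26.63, 144.09, 779.53]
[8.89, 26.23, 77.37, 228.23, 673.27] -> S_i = 8.89*2.95^i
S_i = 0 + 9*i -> [0, 9, 18, 27, 36]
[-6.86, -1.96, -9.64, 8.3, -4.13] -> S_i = Random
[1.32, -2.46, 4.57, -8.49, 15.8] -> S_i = 1.32*(-1.86)^i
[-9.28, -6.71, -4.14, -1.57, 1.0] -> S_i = -9.28 + 2.57*i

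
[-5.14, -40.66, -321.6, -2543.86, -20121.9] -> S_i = -5.14*7.91^i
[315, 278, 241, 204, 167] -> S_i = 315 + -37*i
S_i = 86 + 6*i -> [86, 92, 98, 104, 110]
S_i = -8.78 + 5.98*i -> [-8.78, -2.8, 3.18, 9.16, 15.14]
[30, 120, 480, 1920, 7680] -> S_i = 30*4^i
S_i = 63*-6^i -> [63, -378, 2268, -13608, 81648]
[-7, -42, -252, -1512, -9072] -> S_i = -7*6^i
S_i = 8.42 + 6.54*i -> [8.42, 14.96, 21.5, 28.04, 34.58]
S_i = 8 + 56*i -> [8, 64, 120, 176, 232]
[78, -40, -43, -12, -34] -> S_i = Random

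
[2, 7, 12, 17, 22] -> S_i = 2 + 5*i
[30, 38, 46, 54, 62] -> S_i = 30 + 8*i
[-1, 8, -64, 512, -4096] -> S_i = -1*-8^i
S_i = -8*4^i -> [-8, -32, -128, -512, -2048]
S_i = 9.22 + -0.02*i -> [9.22, 9.2, 9.18, 9.16, 9.14]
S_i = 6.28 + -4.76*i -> [6.28, 1.52, -3.24, -8.0, -12.76]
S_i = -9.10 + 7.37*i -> [-9.1, -1.73, 5.64, 13.01, 20.38]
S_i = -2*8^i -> [-2, -16, -128, -1024, -8192]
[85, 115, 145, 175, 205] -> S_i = 85 + 30*i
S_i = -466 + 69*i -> [-466, -397, -328, -259, -190]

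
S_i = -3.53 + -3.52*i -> [-3.53, -7.05, -10.57, -14.09, -17.61]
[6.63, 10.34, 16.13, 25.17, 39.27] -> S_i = 6.63*1.56^i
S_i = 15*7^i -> [15, 105, 735, 5145, 36015]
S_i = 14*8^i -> [14, 112, 896, 7168, 57344]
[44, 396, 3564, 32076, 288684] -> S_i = 44*9^i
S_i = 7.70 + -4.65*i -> [7.7, 3.05, -1.6, -6.25, -10.9]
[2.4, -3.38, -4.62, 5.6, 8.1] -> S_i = Random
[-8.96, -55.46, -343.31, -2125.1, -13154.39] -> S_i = -8.96*6.19^i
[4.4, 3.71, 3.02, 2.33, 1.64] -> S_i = 4.40 + -0.69*i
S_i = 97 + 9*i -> [97, 106, 115, 124, 133]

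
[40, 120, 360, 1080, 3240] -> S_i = 40*3^i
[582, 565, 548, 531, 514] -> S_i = 582 + -17*i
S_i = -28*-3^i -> [-28, 84, -252, 756, -2268]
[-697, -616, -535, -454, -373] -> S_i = -697 + 81*i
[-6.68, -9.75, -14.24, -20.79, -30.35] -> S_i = -6.68*1.46^i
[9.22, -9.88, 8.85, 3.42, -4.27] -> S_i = Random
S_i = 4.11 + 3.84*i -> [4.11, 7.95, 11.79, 15.63, 19.47]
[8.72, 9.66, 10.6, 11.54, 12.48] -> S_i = 8.72 + 0.94*i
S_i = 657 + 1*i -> [657, 658, 659, 660, 661]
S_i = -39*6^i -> [-39, -234, -1404, -8424, -50544]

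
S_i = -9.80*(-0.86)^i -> [-9.8, 8.43, -7.25, 6.23, -5.36]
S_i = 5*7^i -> [5, 35, 245, 1715, 12005]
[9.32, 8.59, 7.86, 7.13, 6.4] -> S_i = 9.32 + -0.73*i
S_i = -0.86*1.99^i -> [-0.86, -1.71, -3.41, -6.78, -13.49]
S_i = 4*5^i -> [4, 20, 100, 500, 2500]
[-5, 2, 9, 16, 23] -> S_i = -5 + 7*i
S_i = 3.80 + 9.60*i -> [3.8, 13.4, 23.0, 32.6, 42.2]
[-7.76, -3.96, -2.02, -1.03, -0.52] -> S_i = -7.76*0.51^i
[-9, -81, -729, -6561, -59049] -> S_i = -9*9^i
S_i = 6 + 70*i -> [6, 76, 146, 216, 286]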